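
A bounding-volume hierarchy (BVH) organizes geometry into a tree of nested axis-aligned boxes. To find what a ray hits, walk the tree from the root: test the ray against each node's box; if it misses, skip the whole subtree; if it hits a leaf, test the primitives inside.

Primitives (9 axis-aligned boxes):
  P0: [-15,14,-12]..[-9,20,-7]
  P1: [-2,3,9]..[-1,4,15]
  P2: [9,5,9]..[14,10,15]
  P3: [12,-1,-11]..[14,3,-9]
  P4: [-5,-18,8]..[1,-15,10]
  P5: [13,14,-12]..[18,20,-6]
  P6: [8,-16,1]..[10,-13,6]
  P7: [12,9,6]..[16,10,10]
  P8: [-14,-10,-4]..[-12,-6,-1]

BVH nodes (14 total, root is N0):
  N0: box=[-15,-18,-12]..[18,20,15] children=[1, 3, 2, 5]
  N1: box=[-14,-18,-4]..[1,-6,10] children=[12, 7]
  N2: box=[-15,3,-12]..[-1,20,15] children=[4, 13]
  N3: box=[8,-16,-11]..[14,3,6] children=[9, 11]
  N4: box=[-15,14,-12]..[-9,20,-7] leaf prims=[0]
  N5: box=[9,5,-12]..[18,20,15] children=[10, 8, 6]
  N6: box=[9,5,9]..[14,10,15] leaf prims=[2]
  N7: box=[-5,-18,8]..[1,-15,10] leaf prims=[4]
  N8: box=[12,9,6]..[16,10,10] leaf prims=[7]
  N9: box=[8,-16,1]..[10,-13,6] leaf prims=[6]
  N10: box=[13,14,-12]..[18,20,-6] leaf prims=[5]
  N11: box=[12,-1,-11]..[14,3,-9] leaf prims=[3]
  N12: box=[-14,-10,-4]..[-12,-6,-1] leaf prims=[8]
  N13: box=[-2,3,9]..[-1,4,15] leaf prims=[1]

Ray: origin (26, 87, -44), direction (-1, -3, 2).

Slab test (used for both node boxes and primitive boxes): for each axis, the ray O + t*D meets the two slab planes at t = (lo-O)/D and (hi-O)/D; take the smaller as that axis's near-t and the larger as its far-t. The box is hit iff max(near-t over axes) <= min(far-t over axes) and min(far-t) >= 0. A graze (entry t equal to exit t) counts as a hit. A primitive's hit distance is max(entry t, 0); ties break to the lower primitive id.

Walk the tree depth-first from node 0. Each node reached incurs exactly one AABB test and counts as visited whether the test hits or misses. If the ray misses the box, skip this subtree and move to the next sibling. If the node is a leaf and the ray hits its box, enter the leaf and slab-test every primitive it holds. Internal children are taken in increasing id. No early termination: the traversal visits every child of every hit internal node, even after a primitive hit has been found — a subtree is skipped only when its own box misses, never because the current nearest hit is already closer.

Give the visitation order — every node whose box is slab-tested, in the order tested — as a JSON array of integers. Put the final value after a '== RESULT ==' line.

Trace the traversal:
N0 x:[8,41] y:[67/3,35] z:[16,59/2] -> hit [67/3,59/2], descend [1, 2, 3, 5]
  N1 x:[25,40] y:[31,35] z:[20,27] -> miss, prune
  N2 x:[27,41] y:[67/3,28] z:[16,59/2] -> hit [27,28], descend [4, 13]
    N4 x:[35,41] y:[67/3,73/3] z:[16,37/2] -> miss, prune
    N13 x:[27,28] y:[83/3,28] z:[53/2,59/2] -> hit [83/3,28] leaf, test {P1@t=83/3}
  N3 x:[12,18] y:[28,103/3] z:[33/2,25] -> miss, prune
  N5 x:[8,17] y:[67/3,82/3] z:[16,59/2] -> miss, prune

Visited [0, 1, 2, 4, 13, 3, 5]. Tests: 7 box, 1 leaf. Nearest: P1.

== RESULT ==
[0, 1, 2, 4, 13, 3, 5]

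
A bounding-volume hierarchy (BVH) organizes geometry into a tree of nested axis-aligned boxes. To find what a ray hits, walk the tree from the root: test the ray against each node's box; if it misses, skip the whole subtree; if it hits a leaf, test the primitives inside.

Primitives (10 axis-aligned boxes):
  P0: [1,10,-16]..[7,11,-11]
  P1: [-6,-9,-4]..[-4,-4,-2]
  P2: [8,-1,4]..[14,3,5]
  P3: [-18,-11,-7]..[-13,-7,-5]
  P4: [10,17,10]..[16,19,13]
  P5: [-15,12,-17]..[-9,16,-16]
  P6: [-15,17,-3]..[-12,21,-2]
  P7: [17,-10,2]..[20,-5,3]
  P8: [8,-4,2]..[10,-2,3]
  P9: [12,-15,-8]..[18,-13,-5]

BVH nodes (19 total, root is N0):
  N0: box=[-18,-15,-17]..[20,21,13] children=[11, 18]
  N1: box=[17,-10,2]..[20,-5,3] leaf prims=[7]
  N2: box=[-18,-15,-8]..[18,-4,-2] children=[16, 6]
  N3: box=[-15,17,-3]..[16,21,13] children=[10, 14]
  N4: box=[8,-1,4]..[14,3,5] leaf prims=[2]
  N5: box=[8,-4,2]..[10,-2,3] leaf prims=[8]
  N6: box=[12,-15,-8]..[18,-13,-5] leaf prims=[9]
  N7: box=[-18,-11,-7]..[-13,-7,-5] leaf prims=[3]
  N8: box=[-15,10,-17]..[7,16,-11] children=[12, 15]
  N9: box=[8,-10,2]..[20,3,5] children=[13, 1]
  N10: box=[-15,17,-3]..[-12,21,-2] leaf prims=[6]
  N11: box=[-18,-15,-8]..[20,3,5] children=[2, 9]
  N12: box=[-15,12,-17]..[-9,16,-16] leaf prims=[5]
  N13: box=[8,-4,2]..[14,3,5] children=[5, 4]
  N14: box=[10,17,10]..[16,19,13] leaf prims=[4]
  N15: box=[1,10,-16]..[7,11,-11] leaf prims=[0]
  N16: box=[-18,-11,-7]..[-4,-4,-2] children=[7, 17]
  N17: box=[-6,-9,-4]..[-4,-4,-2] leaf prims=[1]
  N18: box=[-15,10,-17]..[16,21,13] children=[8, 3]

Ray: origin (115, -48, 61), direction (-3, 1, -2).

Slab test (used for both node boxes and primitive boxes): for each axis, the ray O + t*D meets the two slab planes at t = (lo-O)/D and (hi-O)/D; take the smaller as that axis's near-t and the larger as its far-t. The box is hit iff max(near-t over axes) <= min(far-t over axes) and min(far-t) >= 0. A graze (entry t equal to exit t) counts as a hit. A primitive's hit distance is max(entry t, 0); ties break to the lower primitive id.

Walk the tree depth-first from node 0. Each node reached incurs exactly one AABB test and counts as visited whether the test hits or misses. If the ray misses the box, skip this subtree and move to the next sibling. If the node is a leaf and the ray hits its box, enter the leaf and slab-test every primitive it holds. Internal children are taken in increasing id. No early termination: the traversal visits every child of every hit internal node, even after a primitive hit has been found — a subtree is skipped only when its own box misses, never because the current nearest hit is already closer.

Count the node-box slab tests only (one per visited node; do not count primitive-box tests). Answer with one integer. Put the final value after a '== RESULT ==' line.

Traverse from the root:
N0 x:[95/3,133/3] y:[33,69] z:[24,39] -> hit [33,39], descend [11, 18]
  N11 x:[95/3,133/3] y:[33,51] z:[28,69/2] -> hit [33,69/2], descend [2, 9]
    N2 x:[97/3,133/3] y:[33,44] z:[63/2,69/2] -> hit [33,69/2], descend [6, 16]
      N6 x:[97/3,103/3] y:[33,35] z:[33,69/2] -> hit [33,103/3] leaf, test {P9@t=33}
      N16 x:[119/3,133/3] y:[37,44] z:[63/2,34] -> miss, prune
    N9 x:[95/3,107/3] y:[38,51] z:[28,59/2] -> miss, prune
  N18 x:[33,130/3] y:[58,69] z:[24,39] -> miss, prune

Summary -> nodes [0, 11, 2, 6, 16, 9, 18]; box-tests=7; leaf-entries=1; first=P9

== RESULT ==
7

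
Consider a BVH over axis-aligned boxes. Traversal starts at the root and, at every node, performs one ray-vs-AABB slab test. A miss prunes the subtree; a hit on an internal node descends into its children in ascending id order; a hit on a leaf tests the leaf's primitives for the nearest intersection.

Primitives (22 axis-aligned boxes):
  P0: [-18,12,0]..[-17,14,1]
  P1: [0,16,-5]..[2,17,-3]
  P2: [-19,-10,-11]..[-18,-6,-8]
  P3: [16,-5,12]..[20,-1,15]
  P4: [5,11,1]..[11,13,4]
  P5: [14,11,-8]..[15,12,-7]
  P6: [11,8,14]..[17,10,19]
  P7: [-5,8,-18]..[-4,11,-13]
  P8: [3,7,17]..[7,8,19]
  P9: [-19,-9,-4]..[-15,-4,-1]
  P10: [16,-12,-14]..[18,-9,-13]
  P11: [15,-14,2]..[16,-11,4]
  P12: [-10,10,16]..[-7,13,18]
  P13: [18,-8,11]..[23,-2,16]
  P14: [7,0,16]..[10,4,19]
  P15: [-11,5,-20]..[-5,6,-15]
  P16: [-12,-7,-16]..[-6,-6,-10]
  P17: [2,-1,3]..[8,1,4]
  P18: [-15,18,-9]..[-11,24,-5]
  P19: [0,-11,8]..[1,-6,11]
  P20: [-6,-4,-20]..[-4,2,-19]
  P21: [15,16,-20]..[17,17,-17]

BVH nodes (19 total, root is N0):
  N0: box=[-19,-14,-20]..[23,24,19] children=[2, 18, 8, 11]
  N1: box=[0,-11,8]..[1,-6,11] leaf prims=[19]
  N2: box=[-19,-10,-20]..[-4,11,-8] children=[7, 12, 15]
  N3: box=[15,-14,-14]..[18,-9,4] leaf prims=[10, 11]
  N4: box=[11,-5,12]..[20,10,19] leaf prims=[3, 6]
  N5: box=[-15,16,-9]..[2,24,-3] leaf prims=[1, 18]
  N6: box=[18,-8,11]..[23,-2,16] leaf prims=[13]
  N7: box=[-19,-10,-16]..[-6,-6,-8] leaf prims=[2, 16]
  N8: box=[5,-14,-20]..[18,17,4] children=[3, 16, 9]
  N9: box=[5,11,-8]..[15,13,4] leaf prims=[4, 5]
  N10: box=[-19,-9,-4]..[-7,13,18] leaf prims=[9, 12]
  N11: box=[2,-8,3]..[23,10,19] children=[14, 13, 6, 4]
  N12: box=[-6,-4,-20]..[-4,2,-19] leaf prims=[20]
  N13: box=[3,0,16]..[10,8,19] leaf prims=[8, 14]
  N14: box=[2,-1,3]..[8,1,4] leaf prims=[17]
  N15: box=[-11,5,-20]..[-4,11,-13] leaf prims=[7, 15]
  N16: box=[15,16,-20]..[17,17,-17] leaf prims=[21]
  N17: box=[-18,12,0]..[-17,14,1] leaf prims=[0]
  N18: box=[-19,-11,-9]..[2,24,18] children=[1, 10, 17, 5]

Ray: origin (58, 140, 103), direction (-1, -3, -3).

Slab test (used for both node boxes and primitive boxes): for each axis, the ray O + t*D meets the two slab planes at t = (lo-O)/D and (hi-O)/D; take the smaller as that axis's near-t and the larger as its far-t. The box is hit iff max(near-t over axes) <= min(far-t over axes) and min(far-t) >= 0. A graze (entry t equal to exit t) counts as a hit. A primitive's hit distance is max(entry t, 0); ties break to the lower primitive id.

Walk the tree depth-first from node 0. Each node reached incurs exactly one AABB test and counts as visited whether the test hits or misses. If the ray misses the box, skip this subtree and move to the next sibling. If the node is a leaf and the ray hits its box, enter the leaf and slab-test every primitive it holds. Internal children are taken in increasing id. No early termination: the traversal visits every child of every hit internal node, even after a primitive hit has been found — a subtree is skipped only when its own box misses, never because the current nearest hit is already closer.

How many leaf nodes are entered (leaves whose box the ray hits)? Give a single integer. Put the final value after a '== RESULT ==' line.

Walk:
N0 x:[35,77] y:[116/3,154/3] z:[28,41] -> hit [116/3,41], descend [2, 8, 11, 18]
  N2 x:[62,77] y:[43,50] z:[37,41] -> miss, prune
  N8 x:[40,53] y:[41,154/3] z:[33,41] -> hit [41,41], descend [3, 9, 16]
    N3 x:[40,43] y:[149/3,154/3] z:[33,39] -> miss, prune
    N9 x:[43,53] y:[127/3,43] z:[33,37] -> miss, prune
    N16 x:[41,43] y:[41,124/3] z:[40,41] -> hit [41,41] leaf, test {P21@t=41}
  N11 x:[35,56] y:[130/3,148/3] z:[28,100/3] -> miss, prune
  N18 x:[56,77] y:[116/3,151/3] z:[85/3,112/3] -> miss, prune

Visited [0, 2, 8, 3, 9, 16, 11, 18]. Tests: 8 box, 1 leaf. Nearest: P21.

== RESULT ==
1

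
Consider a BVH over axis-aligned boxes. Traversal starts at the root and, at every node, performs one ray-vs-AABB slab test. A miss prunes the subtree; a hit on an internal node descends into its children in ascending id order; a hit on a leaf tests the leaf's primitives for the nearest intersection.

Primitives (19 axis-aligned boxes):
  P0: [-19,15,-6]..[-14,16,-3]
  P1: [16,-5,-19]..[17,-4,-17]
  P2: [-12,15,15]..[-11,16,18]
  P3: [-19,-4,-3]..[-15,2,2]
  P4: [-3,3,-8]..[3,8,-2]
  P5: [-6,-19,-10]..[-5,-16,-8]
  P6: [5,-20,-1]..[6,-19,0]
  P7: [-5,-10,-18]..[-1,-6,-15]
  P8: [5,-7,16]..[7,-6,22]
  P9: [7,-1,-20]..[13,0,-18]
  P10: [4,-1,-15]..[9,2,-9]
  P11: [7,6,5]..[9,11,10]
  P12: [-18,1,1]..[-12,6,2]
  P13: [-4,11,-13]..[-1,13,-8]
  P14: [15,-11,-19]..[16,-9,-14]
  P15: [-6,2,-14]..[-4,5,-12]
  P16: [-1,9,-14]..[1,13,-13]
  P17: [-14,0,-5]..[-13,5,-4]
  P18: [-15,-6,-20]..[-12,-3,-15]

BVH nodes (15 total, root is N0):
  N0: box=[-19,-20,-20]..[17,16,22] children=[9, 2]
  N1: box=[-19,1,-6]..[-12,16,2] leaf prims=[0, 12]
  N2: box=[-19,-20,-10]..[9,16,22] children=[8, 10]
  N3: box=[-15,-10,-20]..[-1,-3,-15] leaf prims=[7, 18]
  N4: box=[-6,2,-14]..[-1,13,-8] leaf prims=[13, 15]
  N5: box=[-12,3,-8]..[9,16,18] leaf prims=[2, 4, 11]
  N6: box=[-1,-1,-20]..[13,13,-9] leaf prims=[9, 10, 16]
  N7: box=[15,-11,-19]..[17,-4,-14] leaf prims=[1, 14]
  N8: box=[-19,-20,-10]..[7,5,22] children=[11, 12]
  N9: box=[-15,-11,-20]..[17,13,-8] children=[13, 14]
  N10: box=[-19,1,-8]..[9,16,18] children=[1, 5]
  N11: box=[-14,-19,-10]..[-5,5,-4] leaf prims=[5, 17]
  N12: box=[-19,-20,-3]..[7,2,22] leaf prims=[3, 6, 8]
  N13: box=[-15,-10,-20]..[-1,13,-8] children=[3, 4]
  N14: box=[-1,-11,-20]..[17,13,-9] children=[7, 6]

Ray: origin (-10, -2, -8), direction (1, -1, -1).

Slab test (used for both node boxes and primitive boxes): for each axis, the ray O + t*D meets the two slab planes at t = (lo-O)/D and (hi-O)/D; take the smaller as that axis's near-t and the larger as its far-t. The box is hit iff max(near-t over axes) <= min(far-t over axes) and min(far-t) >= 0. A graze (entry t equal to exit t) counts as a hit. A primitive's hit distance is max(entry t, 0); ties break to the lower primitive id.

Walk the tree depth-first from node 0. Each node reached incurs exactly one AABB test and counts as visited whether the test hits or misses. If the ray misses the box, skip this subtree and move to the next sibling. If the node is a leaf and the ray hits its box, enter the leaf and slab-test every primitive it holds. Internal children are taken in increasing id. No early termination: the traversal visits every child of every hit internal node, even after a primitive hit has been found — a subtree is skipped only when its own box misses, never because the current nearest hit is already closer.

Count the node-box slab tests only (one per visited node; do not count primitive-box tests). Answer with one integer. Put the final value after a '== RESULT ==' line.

Trace the traversal:
N0 x:[-9,27] y:[-18,18] z:[-30,12] -> hit [-9,12], descend [2, 9]
  N2 x:[-9,19] y:[-18,18] z:[-30,2] -> hit [-9,2], descend [8, 10]
    N8 x:[-9,17] y:[-7,18] z:[-30,2] -> hit [-7,2], descend [11, 12]
      N11 x:[-4,5] y:[-7,17] z:[-4,2] -> hit [-4,2] leaf, test {P5(miss), P17(miss)}
      N12 x:[-9,17] y:[-4,18] z:[-30,-5] -> miss, prune
    N10 x:[-9,19] y:[-18,-3] z:[-26,0] -> miss, prune
  N9 x:[-5,27] y:[-15,9] z:[0,12] -> hit [0,9], descend [13, 14]
    N13 x:[-5,9] y:[-15,8] z:[0,12] -> hit [0,8], descend [3, 4]
      N3 x:[-5,9] y:[1,8] z:[7,12] -> hit [7,8] leaf, test {P7@t=7, P18(miss)}
      N4 x:[4,9] y:[-15,-4] z:[0,6] -> miss, prune
    N14 x:[9,27] y:[-15,9] z:[1,12] -> hit [9,9], descend [6, 7]
      N6 x:[9,23] y:[-15,-1] z:[1,12] -> miss, prune
      N7 x:[25,27] y:[2,9] z:[6,11] -> miss, prune

Visited [0, 2, 8, 11, 12, 10, 9, 13, 3, 4, 14, 6, 7]. Tests: 13 box, 2 leaf. Nearest: P7.

== RESULT ==
13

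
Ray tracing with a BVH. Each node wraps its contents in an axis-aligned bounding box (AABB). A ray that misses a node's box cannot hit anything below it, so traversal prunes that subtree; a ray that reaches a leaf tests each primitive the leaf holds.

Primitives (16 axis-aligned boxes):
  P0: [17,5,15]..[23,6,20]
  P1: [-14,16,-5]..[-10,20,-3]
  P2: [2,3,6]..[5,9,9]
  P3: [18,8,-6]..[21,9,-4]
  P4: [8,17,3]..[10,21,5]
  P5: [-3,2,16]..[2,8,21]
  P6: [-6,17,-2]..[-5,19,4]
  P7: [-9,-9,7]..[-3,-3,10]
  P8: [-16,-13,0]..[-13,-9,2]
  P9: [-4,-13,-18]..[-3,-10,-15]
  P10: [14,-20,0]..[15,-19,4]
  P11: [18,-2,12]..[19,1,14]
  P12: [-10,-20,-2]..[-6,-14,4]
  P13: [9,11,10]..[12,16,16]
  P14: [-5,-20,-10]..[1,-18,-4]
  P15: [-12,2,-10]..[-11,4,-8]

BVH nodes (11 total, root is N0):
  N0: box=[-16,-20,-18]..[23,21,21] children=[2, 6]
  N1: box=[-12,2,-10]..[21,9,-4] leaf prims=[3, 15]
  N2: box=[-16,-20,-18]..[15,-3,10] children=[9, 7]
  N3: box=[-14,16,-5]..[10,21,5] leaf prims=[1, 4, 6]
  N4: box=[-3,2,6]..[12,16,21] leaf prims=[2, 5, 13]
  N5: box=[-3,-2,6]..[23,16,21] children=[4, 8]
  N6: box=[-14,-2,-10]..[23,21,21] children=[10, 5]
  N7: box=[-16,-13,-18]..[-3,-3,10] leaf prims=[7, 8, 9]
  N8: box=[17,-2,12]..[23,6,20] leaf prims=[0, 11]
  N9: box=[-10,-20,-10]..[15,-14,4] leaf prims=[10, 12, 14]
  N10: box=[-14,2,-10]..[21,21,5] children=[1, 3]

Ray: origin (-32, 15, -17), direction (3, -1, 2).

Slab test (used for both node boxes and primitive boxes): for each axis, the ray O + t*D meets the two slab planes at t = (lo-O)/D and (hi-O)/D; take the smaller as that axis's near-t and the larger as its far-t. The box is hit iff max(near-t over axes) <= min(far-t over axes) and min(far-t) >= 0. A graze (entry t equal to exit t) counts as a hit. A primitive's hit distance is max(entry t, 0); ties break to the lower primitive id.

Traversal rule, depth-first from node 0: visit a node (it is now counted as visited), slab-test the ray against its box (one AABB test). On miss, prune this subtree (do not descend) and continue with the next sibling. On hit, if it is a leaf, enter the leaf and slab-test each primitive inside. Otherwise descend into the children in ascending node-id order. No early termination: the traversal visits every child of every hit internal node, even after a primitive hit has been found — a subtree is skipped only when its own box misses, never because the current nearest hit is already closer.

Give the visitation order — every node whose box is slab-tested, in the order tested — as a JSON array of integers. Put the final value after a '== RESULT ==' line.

Walk:
N0 x:[16/3,55/3] y:[-6,35] z:[-1/2,19] -> hit [16/3,55/3], descend [2, 6]
  N2 x:[16/3,47/3] y:[18,35] z:[-1/2,27/2] -> miss, prune
  N6 x:[6,55/3] y:[-6,17] z:[7/2,19] -> hit [6,17], descend [5, 10]
    N5 x:[29/3,55/3] y:[-1,17] z:[23/2,19] -> hit [23/2,17], descend [4, 8]
      N4 x:[29/3,44/3] y:[-1,13] z:[23/2,19] -> hit [23/2,13] leaf, test {P2@t=23/2, P5(miss), P13(miss)}
      N8 x:[49/3,55/3] y:[9,17] z:[29/2,37/2] -> hit [49/3,17] leaf, test {P0(miss), P11(miss)}
    N10 x:[6,53/3] y:[-6,13] z:[7/2,11] -> hit [6,11], descend [1, 3]
      N1 x:[20/3,53/3] y:[6,13] z:[7/2,13/2] -> miss, prune
      N3 x:[6,14] y:[-6,-1] z:[6,11] -> miss, prune

Summary -> nodes [0, 2, 6, 5, 4, 8, 10, 1, 3]; box-tests=9; leaf-entries=2; first=P2

== RESULT ==
[0, 2, 6, 5, 4, 8, 10, 1, 3]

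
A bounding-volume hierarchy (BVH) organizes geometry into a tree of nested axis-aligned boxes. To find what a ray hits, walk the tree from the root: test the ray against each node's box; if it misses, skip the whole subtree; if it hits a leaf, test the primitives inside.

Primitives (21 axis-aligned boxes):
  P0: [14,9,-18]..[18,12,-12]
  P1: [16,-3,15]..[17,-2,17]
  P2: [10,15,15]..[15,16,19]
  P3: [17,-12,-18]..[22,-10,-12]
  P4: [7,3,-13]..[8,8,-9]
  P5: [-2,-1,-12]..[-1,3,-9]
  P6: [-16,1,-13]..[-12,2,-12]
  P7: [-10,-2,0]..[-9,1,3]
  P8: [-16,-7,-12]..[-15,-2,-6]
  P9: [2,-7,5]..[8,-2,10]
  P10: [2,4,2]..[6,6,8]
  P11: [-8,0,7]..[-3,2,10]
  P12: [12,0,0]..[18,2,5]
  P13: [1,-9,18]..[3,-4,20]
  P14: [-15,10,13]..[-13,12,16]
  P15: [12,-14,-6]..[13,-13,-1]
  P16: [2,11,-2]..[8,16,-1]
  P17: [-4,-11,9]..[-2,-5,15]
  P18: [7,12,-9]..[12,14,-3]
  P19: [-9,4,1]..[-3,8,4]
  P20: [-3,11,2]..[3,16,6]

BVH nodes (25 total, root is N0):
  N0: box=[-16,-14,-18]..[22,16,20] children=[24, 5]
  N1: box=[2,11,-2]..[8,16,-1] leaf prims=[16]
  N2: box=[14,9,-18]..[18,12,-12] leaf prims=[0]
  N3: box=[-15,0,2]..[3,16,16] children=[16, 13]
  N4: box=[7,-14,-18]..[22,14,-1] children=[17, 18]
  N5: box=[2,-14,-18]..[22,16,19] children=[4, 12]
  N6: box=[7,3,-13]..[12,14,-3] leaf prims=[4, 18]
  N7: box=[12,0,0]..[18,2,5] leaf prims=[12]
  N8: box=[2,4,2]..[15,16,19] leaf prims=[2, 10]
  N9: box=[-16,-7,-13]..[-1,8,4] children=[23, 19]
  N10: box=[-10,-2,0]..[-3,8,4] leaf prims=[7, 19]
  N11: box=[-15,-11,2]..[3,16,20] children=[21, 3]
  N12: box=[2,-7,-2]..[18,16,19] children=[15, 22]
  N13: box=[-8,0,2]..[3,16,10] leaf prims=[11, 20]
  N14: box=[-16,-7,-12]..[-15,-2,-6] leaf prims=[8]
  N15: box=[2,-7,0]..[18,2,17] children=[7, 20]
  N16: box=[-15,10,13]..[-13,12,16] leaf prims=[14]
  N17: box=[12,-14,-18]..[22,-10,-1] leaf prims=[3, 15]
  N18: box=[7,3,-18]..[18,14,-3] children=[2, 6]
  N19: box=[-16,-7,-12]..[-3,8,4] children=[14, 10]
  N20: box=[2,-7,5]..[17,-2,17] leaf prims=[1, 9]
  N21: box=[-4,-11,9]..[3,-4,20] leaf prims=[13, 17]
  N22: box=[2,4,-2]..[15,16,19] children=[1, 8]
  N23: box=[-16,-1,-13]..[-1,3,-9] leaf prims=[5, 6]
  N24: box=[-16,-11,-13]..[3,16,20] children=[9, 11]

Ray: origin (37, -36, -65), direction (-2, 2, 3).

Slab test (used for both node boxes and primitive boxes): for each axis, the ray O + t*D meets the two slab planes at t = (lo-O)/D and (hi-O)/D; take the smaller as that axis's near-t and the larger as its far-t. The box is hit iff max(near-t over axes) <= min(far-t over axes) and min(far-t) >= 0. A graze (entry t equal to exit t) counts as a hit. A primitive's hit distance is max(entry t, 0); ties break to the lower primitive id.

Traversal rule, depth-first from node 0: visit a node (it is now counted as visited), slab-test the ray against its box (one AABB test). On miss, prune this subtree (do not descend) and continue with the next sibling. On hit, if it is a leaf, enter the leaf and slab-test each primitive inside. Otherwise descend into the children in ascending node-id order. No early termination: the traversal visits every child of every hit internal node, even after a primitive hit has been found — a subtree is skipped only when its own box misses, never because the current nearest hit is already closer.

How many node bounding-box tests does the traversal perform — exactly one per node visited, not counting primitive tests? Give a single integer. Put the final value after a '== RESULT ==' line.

Walk:
N0 x:[15/2,53/2] y:[11,26] z:[47/3,85/3] -> hit [47/3,26], descend [5, 24]
  N5 x:[15/2,35/2] y:[11,26] z:[47/3,28] -> hit [47/3,35/2], descend [4, 12]
    N4 x:[15/2,15] y:[11,25] z:[47/3,64/3] -> miss, prune
    N12 x:[19/2,35/2] y:[29/2,26] z:[21,28] -> miss, prune
  N24 x:[17,53/2] y:[25/2,26] z:[52/3,85/3] -> hit [52/3,26], descend [9, 11]
    N9 x:[19,53/2] y:[29/2,22] z:[52/3,23] -> hit [19,22], descend [19, 23]
      N19 x:[20,53/2] y:[29/2,22] z:[53/3,23] -> hit [20,22], descend [10, 14]
        N10 x:[20,47/2] y:[17,22] z:[65/3,23] -> hit [65/3,22] leaf, test {P7(miss), P19@t=22}
        N14 x:[26,53/2] y:[29/2,17] z:[53/3,59/3] -> miss, prune
      N23 x:[19,53/2] y:[35/2,39/2] z:[52/3,56/3] -> miss, prune
    N11 x:[17,26] y:[25/2,26] z:[67/3,85/3] -> hit [67/3,26], descend [3, 21]
      N3 x:[17,26] y:[18,26] z:[67/3,27] -> hit [67/3,26], descend [13, 16]
        N13 x:[17,45/2] y:[18,26] z:[67/3,25] -> hit [67/3,45/2] leaf, test {P11(miss), P20(miss)}
        N16 x:[25,26] y:[23,24] z:[26,27] -> miss, prune
      N21 x:[17,41/2] y:[25/2,16] z:[74/3,85/3] -> miss, prune

Visited [0, 5, 4, 12, 24, 9, 19, 10, 14, 23, 11, 3, 13, 16, 21]. Tests: 15 box, 2 leaf. Nearest: P19.

== RESULT ==
15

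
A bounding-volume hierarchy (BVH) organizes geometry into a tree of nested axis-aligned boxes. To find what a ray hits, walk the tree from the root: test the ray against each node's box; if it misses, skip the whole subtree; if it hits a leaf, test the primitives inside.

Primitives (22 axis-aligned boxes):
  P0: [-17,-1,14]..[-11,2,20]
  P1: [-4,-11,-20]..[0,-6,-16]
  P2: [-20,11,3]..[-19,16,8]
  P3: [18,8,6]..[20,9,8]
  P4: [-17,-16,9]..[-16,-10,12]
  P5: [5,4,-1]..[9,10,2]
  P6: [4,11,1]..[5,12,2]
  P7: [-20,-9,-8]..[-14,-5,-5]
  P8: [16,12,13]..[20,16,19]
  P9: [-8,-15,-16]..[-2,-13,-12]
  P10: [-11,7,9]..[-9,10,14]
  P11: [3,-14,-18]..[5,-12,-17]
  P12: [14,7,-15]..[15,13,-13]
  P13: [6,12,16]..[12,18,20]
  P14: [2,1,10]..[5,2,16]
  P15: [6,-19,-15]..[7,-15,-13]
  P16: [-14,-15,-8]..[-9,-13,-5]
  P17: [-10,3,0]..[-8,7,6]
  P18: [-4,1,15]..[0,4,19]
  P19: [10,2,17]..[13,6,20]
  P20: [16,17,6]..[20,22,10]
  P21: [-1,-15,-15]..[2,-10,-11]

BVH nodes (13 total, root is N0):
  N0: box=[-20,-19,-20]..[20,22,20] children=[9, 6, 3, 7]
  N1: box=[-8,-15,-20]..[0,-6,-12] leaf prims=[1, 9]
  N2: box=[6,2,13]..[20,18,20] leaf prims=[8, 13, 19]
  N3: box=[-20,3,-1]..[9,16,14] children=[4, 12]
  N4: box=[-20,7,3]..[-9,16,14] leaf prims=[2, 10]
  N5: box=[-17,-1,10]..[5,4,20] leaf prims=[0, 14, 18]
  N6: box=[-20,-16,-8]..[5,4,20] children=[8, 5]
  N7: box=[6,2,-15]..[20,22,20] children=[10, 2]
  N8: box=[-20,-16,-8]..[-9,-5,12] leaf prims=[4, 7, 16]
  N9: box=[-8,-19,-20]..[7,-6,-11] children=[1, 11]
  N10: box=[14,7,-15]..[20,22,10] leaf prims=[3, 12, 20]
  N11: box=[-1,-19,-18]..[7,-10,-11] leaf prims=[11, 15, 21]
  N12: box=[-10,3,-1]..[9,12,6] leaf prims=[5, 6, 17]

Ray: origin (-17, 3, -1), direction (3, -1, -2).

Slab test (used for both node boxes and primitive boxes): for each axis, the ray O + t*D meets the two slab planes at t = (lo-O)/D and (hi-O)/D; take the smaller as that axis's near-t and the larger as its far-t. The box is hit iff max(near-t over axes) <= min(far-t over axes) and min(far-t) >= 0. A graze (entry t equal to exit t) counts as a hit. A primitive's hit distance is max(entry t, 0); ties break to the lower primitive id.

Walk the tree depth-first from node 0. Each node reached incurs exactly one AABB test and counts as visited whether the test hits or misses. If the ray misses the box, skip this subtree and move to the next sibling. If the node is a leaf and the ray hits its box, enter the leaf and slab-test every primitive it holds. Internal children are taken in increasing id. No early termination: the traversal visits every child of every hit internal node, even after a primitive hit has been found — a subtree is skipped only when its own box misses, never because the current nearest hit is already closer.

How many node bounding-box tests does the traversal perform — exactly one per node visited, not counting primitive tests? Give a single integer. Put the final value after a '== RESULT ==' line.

Traverse from the root:
N0 x:[-1,37/3] y:[-19,22] z:[-21/2,19/2] -> hit [-1,19/2], descend [3, 6, 7, 9]
  N3 x:[-1,26/3] y:[-13,0] z:[-15/2,0] -> hit [-1,0], descend [4, 12]
    N4 x:[-1,8/3] y:[-13,-4] z:[-15/2,-2] -> miss, prune
    N12 x:[7/3,26/3] y:[-9,0] z:[-7/2,0] -> miss, prune
  N6 x:[-1,22/3] y:[-1,19] z:[-21/2,7/2] -> hit [-1,7/2], descend [5, 8]
    N5 x:[0,22/3] y:[-1,4] z:[-21/2,-11/2] -> miss, prune
    N8 x:[-1,8/3] y:[8,19] z:[-13/2,7/2] -> miss, prune
  N7 x:[23/3,37/3] y:[-19,1] z:[-21/2,7] -> miss, prune
  N9 x:[3,8] y:[9,22] z:[5,19/2] -> miss, prune

Summary -> nodes [0, 3, 4, 12, 6, 5, 8, 7, 9]; box-tests=9; leaf-entries=0; first=miss

== RESULT ==
9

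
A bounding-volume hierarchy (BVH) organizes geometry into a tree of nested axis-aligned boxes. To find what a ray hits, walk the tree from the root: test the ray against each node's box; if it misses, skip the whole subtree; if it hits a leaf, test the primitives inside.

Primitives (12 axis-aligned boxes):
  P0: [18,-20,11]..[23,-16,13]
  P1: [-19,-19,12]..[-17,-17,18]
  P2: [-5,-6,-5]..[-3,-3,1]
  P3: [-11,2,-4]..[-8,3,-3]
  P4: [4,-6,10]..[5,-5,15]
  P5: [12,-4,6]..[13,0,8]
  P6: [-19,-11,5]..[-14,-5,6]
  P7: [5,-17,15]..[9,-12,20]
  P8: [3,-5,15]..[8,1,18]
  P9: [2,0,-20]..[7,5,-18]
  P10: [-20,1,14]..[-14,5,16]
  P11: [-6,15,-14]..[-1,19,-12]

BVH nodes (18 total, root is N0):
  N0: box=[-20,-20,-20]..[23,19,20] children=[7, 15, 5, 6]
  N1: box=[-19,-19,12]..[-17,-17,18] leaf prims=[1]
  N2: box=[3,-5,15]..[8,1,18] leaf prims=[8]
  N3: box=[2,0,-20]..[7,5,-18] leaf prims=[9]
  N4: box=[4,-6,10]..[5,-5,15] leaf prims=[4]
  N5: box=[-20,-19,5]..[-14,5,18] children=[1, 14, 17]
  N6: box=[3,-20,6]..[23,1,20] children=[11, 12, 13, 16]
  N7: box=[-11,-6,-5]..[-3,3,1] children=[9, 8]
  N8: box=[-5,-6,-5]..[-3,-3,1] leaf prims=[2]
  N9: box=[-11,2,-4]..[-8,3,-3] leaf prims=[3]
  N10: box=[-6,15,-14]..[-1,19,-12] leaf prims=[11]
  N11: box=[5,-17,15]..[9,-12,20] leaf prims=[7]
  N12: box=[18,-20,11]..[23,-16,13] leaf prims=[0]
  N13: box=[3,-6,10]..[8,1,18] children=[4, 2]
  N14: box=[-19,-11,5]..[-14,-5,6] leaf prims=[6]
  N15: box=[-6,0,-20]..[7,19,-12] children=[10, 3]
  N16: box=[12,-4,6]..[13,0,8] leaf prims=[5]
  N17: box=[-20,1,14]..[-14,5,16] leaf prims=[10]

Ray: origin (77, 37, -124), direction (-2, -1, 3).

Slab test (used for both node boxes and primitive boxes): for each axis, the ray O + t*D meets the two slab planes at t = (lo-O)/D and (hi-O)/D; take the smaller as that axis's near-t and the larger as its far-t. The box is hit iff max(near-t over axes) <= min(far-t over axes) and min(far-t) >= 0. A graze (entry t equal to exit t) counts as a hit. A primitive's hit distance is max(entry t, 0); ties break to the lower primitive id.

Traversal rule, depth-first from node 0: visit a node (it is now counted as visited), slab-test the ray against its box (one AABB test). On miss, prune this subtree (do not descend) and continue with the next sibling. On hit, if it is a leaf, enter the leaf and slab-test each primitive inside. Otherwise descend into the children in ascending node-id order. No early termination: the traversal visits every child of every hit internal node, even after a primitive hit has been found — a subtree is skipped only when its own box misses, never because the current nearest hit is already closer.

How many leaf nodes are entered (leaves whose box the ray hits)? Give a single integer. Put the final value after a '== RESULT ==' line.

Traverse from the root:
N0 x:[27,97/2] y:[18,57] z:[104/3,48] -> hit [104/3,48], descend [5, 6, 7, 15]
  N5 x:[91/2,97/2] y:[32,56] z:[43,142/3] -> hit [91/2,142/3], descend [1, 14, 17]
    N1 x:[47,48] y:[54,56] z:[136/3,142/3] -> miss, prune
    N14 x:[91/2,48] y:[42,48] z:[43,130/3] -> miss, prune
    N17 x:[91/2,97/2] y:[32,36] z:[46,140/3] -> miss, prune
  N6 x:[27,37] y:[36,57] z:[130/3,48] -> miss, prune
  N7 x:[40,44] y:[34,43] z:[119/3,125/3] -> hit [40,125/3], descend [8, 9]
    N8 x:[40,41] y:[40,43] z:[119/3,125/3] -> hit [40,41] leaf, test {P2@t=40}
    N9 x:[85/2,44] y:[34,35] z:[40,121/3] -> miss, prune
  N15 x:[35,83/2] y:[18,37] z:[104/3,112/3] -> hit [35,37], descend [3, 10]
    N3 x:[35,75/2] y:[32,37] z:[104/3,106/3] -> hit [35,106/3] leaf, test {P9@t=35}
    N10 x:[39,83/2] y:[18,22] z:[110/3,112/3] -> miss, prune

Visited [0, 5, 1, 14, 17, 6, 7, 8, 9, 15, 3, 10]. Tests: 12 box, 2 leaf. Nearest: P9.

== RESULT ==
2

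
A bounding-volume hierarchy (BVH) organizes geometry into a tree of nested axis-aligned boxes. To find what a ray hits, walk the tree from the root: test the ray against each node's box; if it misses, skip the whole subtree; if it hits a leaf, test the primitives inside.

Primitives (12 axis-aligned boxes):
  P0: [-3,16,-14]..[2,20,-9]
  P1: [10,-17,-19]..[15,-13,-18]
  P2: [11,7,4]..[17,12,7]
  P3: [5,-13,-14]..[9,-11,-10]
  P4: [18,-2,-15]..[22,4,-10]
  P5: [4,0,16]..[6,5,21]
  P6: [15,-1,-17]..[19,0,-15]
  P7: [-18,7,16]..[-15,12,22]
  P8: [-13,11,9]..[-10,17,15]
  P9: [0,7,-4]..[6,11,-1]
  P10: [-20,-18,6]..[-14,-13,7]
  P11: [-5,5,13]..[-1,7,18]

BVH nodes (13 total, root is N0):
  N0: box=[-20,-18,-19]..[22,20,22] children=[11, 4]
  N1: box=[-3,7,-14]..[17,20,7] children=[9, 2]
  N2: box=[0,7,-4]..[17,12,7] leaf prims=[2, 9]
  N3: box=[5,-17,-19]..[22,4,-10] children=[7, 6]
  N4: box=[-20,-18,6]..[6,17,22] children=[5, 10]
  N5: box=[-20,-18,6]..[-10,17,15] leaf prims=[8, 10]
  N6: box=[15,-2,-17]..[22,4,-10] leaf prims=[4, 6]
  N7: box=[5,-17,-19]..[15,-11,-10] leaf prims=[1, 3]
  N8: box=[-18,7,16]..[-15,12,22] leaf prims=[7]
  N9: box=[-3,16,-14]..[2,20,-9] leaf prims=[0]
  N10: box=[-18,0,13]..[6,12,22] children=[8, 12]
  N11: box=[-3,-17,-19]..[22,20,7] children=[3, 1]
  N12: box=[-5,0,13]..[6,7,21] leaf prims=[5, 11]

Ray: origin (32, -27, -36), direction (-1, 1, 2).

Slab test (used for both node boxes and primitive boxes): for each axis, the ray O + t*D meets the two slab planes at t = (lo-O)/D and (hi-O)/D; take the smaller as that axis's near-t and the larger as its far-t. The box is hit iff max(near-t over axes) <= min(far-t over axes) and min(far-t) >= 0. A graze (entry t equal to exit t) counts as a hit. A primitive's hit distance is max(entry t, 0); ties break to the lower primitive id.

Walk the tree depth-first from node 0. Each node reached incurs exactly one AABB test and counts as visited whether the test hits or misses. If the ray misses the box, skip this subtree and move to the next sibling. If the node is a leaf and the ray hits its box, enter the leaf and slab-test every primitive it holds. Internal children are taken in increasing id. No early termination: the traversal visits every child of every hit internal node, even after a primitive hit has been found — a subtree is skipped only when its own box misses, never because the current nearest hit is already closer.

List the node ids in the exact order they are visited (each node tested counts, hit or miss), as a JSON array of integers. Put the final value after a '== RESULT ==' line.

Walk:
N0 x:[10,52] y:[9,47] z:[17/2,29] -> hit [10,29], descend [4, 11]
  N4 x:[26,52] y:[9,44] z:[21,29] -> hit [26,29], descend [5, 10]
    N5 x:[42,52] y:[9,44] z:[21,51/2] -> miss, prune
    N10 x:[26,50] y:[27,39] z:[49/2,29] -> hit [27,29], descend [8, 12]
      N8 x:[47,50] y:[34,39] z:[26,29] -> miss, prune
      N12 x:[26,37] y:[27,34] z:[49/2,57/2] -> hit [27,57/2] leaf, test {P5@t=27, P11(miss)}
  N11 x:[10,35] y:[10,47] z:[17/2,43/2] -> hit [10,43/2], descend [1, 3]
    N1 x:[15,35] y:[34,47] z:[11,43/2] -> miss, prune
    N3 x:[10,27] y:[10,31] z:[17/2,13] -> hit [10,13], descend [6, 7]
      N6 x:[10,17] y:[25,31] z:[19/2,13] -> miss, prune
      N7 x:[17,27] y:[10,16] z:[17/2,13] -> miss, prune

Visited [0, 4, 5, 10, 8, 12, 11, 1, 3, 6, 7]. Tests: 11 box, 1 leaf. Nearest: P5.

== RESULT ==
[0, 4, 5, 10, 8, 12, 11, 1, 3, 6, 7]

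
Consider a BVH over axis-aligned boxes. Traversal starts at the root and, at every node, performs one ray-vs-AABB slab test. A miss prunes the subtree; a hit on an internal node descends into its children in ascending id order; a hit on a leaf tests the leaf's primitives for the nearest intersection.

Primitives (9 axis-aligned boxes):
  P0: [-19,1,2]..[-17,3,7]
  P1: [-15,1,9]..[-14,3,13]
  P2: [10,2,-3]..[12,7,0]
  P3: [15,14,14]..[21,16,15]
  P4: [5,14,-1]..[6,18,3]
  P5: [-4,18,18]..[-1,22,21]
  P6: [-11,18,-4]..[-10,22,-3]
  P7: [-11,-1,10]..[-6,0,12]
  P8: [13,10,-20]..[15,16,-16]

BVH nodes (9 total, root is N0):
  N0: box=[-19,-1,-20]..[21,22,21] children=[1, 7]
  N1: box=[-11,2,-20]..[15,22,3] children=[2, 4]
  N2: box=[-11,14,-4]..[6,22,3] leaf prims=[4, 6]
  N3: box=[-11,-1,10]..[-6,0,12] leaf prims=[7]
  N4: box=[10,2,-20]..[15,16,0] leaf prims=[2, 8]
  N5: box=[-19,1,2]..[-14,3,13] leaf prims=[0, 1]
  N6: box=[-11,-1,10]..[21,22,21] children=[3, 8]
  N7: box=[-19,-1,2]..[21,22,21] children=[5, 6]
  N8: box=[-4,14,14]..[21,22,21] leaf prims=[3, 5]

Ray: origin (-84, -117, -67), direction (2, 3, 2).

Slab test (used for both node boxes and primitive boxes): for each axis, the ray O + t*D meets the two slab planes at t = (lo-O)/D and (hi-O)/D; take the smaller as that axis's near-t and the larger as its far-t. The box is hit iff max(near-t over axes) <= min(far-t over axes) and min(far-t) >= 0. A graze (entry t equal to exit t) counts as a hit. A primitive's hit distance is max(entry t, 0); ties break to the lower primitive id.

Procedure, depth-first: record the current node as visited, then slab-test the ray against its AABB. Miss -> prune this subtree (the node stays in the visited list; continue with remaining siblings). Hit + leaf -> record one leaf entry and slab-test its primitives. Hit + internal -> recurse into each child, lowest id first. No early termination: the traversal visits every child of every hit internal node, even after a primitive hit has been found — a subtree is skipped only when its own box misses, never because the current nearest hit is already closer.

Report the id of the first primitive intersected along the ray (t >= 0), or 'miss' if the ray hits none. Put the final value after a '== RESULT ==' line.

Traverse from the root:
N0 x:[65/2,105/2] y:[116/3,139/3] z:[47/2,44] -> hit [116/3,44], descend [1, 7]
  N1 x:[73/2,99/2] y:[119/3,139/3] z:[47/2,35] -> miss, prune
  N7 x:[65/2,105/2] y:[116/3,139/3] z:[69/2,44] -> hit [116/3,44], descend [5, 6]
    N5 x:[65/2,35] y:[118/3,40] z:[69/2,40] -> miss, prune
    N6 x:[73/2,105/2] y:[116/3,139/3] z:[77/2,44] -> hit [116/3,44], descend [3, 8]
      N3 x:[73/2,39] y:[116/3,39] z:[77/2,79/2] -> hit [116/3,39] leaf, test {P7@t=116/3}
      N8 x:[40,105/2] y:[131/3,139/3] z:[81/2,44] -> hit [131/3,44] leaf, test {P3(miss), P5(miss)}

Visited [0, 1, 7, 5, 6, 3, 8]. Tests: 7 box, 2 leaf. Nearest: P7.

== RESULT ==
7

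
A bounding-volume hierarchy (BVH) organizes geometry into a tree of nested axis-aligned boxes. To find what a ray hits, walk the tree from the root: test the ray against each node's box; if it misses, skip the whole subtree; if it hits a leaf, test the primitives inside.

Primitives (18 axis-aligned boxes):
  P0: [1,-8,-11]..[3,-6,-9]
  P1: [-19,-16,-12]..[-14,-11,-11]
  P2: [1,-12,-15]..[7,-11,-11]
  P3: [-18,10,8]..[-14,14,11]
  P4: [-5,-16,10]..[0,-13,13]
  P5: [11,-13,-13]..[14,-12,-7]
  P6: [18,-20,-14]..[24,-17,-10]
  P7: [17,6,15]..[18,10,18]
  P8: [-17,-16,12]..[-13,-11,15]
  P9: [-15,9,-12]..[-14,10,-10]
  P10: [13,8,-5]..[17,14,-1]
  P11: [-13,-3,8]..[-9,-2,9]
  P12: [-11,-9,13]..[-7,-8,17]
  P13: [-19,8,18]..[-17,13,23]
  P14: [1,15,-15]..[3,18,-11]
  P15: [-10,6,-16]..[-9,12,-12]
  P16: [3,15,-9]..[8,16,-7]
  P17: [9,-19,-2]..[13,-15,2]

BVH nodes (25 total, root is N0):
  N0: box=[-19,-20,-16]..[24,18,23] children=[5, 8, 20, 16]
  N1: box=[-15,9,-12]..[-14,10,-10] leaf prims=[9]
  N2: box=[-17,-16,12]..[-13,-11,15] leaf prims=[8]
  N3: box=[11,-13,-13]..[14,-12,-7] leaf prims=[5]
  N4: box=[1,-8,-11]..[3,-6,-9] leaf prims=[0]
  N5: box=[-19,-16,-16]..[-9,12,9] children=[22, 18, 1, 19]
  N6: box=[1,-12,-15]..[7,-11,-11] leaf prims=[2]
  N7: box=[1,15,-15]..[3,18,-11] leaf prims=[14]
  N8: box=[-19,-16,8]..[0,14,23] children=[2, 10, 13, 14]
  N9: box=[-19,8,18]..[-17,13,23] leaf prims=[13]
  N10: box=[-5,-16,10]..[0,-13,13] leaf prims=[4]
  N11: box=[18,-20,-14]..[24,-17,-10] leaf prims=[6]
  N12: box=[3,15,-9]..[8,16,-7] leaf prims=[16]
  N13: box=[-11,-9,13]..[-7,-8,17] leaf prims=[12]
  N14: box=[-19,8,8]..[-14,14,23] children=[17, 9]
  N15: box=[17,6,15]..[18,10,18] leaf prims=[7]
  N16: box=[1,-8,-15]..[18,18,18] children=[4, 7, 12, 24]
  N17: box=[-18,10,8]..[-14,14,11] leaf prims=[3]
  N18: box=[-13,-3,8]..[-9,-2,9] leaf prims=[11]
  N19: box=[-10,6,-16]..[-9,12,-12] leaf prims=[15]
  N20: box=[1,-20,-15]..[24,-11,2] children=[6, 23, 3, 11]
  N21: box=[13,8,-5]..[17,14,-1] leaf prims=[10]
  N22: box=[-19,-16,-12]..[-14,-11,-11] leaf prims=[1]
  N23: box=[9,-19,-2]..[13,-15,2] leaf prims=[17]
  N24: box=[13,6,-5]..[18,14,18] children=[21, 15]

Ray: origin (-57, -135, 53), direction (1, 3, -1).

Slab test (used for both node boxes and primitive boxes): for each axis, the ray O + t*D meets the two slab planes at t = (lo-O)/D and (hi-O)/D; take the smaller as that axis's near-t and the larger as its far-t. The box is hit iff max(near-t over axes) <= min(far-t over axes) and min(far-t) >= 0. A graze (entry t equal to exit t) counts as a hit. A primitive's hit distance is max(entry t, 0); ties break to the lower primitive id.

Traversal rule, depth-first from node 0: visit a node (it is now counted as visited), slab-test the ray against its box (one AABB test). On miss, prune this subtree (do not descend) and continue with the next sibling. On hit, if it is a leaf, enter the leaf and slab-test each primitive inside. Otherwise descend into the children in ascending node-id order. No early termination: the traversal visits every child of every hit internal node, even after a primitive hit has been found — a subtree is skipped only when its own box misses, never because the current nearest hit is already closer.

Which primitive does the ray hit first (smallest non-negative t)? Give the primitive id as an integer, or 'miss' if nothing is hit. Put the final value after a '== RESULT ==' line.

Traverse from the root:
N0 x:[38,81] y:[115/3,51] z:[30,69] -> hit [115/3,51], descend [5, 8, 16, 20]
  N5 x:[38,48] y:[119/3,49] z:[44,69] -> hit [44,48], descend [1, 18, 19, 22]
    N1 x:[42,43] y:[48,145/3] z:[63,65] -> miss, prune
    N18 x:[44,48] y:[44,133/3] z:[44,45] -> hit [44,133/3] leaf, test {P11@t=44}
    N19 x:[47,48] y:[47,49] z:[65,69] -> miss, prune
    N22 x:[38,43] y:[119/3,124/3] z:[64,65] -> miss, prune
  N8 x:[38,57] y:[119/3,149/3] z:[30,45] -> hit [119/3,45], descend [2, 10, 13, 14]
    N2 x:[40,44] y:[119/3,124/3] z:[38,41] -> hit [40,41] leaf, test {P8@t=40}
    N10 x:[52,57] y:[119/3,122/3] z:[40,43] -> miss, prune
    N13 x:[46,50] y:[42,127/3] z:[36,40] -> miss, prune
    N14 x:[38,43] y:[143/3,149/3] z:[30,45] -> miss, prune
  N16 x:[58,75] y:[127/3,51] z:[35,68] -> miss, prune
  N20 x:[58,81] y:[115/3,124/3] z:[51,68] -> miss, prune

13 AABB tests over nodes [0, 5, 1, 18, 19, 22, 8, 2, 10, 13, 14, 16, 20]; 2 leaves entered; closest P8.

== RESULT ==
8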